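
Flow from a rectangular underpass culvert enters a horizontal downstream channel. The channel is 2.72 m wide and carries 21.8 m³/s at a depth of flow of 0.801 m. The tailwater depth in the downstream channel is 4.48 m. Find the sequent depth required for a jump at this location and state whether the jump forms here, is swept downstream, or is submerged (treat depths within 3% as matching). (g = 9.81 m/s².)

q = Q/b = 21.8/2.72 = 8.01 m²/s; V₁ = q/y₁ = 10.0 m/s. Fr₁ = V₁/√(g·y₁) = 3.57.
Sequent-depth ratio: y₂/y₁ = ½[√(1 + 8Fr₁²) − 1] = ½[√102.9 − 1] = 4.57.
y₂ = 4.57 × 0.801 = 3.66 m.
Tailwater y_tw = 4.48 m: y_tw > y₂, so the jump is submerged.

y₂ = 3.66 m; the jump is submerged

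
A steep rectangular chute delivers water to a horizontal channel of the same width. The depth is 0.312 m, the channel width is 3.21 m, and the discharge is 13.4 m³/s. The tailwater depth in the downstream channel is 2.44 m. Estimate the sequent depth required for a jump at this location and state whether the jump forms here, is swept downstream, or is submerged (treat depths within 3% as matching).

y₂ = 3.22 m; the jump is swept downstream

q = Q/b = 13.4/3.21 = 4.17 m²/s; V₁ = q/y₁ = 13.4 m/s. Fr₁ = V₁/√(g·y₁) = 7.65.
Bélanger equation: y₂/y₁ = ½[√(1 + 8Fr₁²) − 1] = ½[√468.9 − 1] = 10.3.
y₂ = 10.3 × 0.312 = 3.22 m.
Tailwater y_tw = 2.44 m: y_tw < y₂, so the jump is swept downstream.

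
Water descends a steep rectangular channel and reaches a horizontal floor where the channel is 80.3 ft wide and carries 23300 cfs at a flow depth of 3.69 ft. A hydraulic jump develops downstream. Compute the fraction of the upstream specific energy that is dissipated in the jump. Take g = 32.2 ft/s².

ΔE/E₁ = 0.630 (63.0%)

q = Q/b = 23300/80.3 = 290 ft²/s; V₁ = q/y₁ = 78.6 ft/s. Fr₁ = V₁/√(g·y₁) = 7.21.
Sequent-depth ratio: y₂/y₁ = ½[√(1 + 8Fr₁²) − 1] = ½[√417.3 − 1] = 9.71.
y₂ = 9.71 × 3.69 = 35.8 ft.
E₁ = y₁ + V₁²/2g = 99.7 ft. ΔE = (y₂ − y₁)³/(4y₁y₂) = 62.8 ft. ΔE/E₁ = 62.8/99.7 = 0.630.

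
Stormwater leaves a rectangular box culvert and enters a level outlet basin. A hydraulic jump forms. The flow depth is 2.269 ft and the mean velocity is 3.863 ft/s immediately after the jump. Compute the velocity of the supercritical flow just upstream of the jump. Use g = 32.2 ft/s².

Fr₂ = V₂/√(g·y₂) = 3.863/√(32.2×2.269) = 0.4519.
From the momentum equation (using Fr₂), y₁/y₂ = ½[√(1 + 8Fr₂²) − 1] = ½[√2.6340 − 1] = 0.3115.
y₁ = 0.3115 × 2.269 = 0.7067 ft.
V₁ = q/y₁ = 8.765/0.7067 = 12.40 ft/s.

V₁ = 12.40 ft/s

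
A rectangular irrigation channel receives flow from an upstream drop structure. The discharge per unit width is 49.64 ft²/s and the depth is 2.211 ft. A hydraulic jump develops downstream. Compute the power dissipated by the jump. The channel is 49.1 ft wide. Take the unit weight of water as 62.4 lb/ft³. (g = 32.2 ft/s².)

V₁ = q/y₁ = 49.64/2.211 = 22.45 ft/s. Fr₁ = V₁/√(g·y₁) = 22.45/√(32.2×2.211) = 2.661.
Bélanger equation: y₂/y₁ = ½[√(1 + 8Fr₁²) − 1] = ½[√57.641 − 1] = 3.296.
y₂ = 3.296 × 2.211 = 7.288 ft.
Head loss: ΔE = (y₂ − y₁)³/(4y₁y₂) = (7.288 − 2.211)³/(4×2.211×7.288) = 130.8/64.45 = 2.030 ft.
Q = q·b = 49.64 × 49.1 = 2437 cfs. P = γ·Q·ΔE/550 = 62.4 × 2437 × 2.030 / 550 = 561.3 hp.

P = 561.3 hp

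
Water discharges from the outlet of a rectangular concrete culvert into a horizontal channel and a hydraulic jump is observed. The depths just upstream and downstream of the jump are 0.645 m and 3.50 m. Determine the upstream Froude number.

Fr₁ = 4.18

For a rectangular channel the momentum equation gives q² = ½·g·y₁·y₂·(y₁ + y₂) = ½×9.81×0.645×3.50×4.14 = 45.9.
q = √45.9 = 6.77 m²/s.
V₁ = q/y₁ = 10.5 m/s; Fr₁ = V₁/√(g·y₁) = 4.18.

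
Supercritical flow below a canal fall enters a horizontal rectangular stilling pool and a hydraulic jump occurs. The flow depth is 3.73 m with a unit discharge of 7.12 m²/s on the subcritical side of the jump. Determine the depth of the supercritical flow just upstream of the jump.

V₂ = q/y₂ = 7.12/3.73 = 1.91 m/s; Fr₂ = V₂/√(g·y₂) = 0.316.
Since the conjugate-depth ratio holds either way, y₁/y₂ = ½[√(1 + 8Fr₂²) − 1] = ½[√1.797 − 1] = 0.170.
y₁ = 0.170 × 3.73 = 0.635 m.

y₁ = 0.635 m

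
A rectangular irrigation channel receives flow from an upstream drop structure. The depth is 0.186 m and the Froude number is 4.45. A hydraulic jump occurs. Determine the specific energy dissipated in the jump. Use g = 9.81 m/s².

Fr₁ = 4.45 (given).
By Bélanger, y₂/y₁ = ½[√(1 + 8Fr₁²) − 1] = ½[√159.4 − 1] = 5.81.
y₂ = 5.81 × 0.186 = 1.08 m.
Head loss: ΔE = (y₂ − y₁)³/(4y₁y₂) = (1.08 − 0.186)³/(4×0.186×1.08) = 0.717/0.804 = 0.892 m.

ΔE = 0.892 m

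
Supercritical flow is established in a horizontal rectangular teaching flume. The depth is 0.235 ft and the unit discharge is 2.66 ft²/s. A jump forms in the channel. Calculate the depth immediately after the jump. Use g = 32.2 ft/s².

V₁ = q/y₁ = 2.66/0.235 = 11.3 ft/s. Fr₁ = V₁/√(g·y₁) = 11.3/√(32.2×0.235) = 4.11.
Conjugate-depth relation: y₂/y₁ = ½[√(1 + 8Fr₁²) − 1] = ½[√136.5 − 1] = 5.34.
y₂ = 5.34 × 0.235 = 1.26 ft.

y₂ = 1.26 ft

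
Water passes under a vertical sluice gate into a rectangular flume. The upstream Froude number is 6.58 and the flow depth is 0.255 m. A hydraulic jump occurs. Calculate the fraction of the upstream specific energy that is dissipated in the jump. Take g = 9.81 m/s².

Fr₁ = 6.58 (given).
Conjugate-depth relation: y₂/y₁ = ½[√(1 + 8Fr₁²) − 1] = ½[√347.4 − 1] = 8.82.
y₂ = 8.82 × 0.255 = 2.25 m.
E₁ = y₁(1 + Fr₁²/2) = 0.255×(1 + 6.58²/2) = 5.78 m. ΔE = (y₂ − y₁)³/(4y₁y₂) = 3.46 m. ΔE/E₁ = 3.46/5.78 = 0.598.

ΔE/E₁ = 0.598 (59.8%)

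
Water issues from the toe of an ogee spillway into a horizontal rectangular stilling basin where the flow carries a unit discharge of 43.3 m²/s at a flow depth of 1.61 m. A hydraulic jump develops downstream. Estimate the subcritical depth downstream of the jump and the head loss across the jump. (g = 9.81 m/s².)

V₁ = q/y₁ = 43.3/1.61 = 26.9 m/s. Fr₁ = V₁/√(g·y₁) = 26.9/√(9.81×1.61) = 6.77.
Sequent-depth ratio: y₂/y₁ = ½[√(1 + 8Fr₁²) − 1] = ½[√367.4 − 1] = 9.08.
y₂ = 9.08 × 1.61 = 14.6 m.
V₂ = q/y₂ = 43.3/14.6 = 2.96 m/s. E₁ = y₁ + V₁²/2g = 38.5 m; E₂ = y₂ + V₂²/2g = 15.1 m. ΔE = E₁ − E₂ = 23.4 m.

y₂ = 14.6 m; ΔE = 23.4 m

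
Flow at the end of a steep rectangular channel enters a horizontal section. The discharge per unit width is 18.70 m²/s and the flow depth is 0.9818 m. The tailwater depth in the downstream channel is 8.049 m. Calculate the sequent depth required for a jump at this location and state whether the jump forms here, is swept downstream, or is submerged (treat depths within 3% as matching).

y₂ = 8.045 m; the jump forms here

V₁ = q/y₁ = 18.70/0.9818 = 19.05 m/s. Fr₁ = V₁/√(g·y₁) = 19.05/√(9.81×0.9818) = 6.137.
By Bélanger, y₂/y₁ = ½[√(1 + 8Fr₁²) − 1] = ½[√302.32 − 1] = 8.194.
y₂ = 8.194 × 0.9818 = 8.045 m.
Tailwater y_tw = 8.049 m: y_tw ≈ y₂, so the jump forms here.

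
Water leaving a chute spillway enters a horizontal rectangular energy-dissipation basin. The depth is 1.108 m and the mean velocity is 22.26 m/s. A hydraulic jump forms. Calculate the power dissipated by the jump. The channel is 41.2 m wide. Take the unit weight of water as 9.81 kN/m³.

Fr₁ = V₁/√(g·y₁) = 22.26/√(9.81×1.108) = 6.752.
From the momentum equation for a rectangular channel, y₂/y₁ = ½[√(1 + 8Fr₁²) − 1] = ½[√365.70 − 1] = 9.062.
y₂ = 9.062 × 1.108 = 10.04 m.
q = V₁·y₁ = 22.26 × 1.108 = 24.66 m²/s. V₂ = q/y₂ = 24.66/10.04 = 2.457 m/s. E₁ = y₁ + V₁²/2g = 26.36 m; E₂ = y₂ + V₂²/2g = 10.35 m. ΔE = E₁ − E₂ = 16.02 m.
Q = q·b = 24.66 × 41.2 = 1016 m³/s. P = γ·Q·ΔE = 9.81 × 1016 × 16.02 = 159650 kW.

P = 159650 kW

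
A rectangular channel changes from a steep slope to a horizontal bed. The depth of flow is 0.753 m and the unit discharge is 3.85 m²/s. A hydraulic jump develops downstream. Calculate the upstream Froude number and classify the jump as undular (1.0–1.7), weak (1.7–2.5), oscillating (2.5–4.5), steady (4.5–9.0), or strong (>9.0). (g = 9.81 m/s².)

V₁ = q/y₁ = 3.85/0.753 = 5.11 m/s. Fr₁ = V₁/√(g·y₁) = 5.11/√(9.81×0.753) = 1.88.
Fr₁ = 1.88 lies in the weak range.

Fr₁ = 1.88; weak jump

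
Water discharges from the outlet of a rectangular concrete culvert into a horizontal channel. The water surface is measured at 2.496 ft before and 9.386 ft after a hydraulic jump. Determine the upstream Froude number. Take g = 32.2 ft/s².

Fr₁ = 2.992

For a rectangular channel the momentum equation gives q² = ½·g·y₁·y₂·(y₁ + y₂) = ½×32.2×2.496×9.386×11.88 = 4482.
q = √4482 = 66.95 ft²/s.
V₁ = q/y₁ = 26.82 ft/s; Fr₁ = V₁/√(g·y₁) = 2.992.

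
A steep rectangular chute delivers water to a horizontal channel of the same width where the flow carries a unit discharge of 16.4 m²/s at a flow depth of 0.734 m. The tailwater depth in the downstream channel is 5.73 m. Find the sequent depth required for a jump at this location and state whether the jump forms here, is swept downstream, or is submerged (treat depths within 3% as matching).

y₂ = 8.28 m; the jump is swept downstream

V₁ = q/y₁ = 16.4/0.734 = 22.3 m/s. Fr₁ = V₁/√(g·y₁) = 22.3/√(9.81×0.734) = 8.33.
From the momentum equation for a rectangular channel, y₂/y₁ = ½[√(1 + 8Fr₁²) − 1] = ½[√555.7 − 1] = 11.3.
y₂ = 11.3 × 0.734 = 8.28 m.
Tailwater y_tw = 5.73 m: y_tw < y₂, so the jump is swept downstream.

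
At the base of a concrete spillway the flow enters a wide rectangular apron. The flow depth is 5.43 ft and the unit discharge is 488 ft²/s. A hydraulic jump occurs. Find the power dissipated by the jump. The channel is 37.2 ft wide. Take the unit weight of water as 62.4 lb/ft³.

P = 164341 hp

V₁ = q/y₁ = 488/5.43 = 89.9 ft/s. Fr₁ = V₁/√(g·y₁) = 89.9/√(32.2×5.43) = 6.80.
Conjugate-depth relation: y₂/y₁ = ½[√(1 + 8Fr₁²) − 1] = ½[√370.6 − 1] = 9.12.
y₂ = 9.12 × 5.43 = 49.5 ft.
V₂ = q/y₂ = 488/49.5 = 9.85 ft/s. E₁ = y₁ + V₁²/2g = 131 ft; E₂ = y₂ + V₂²/2g = 51.1 ft. ΔE = E₁ − E₂ = 79.8 ft.
Q = q·b = 488 × 37.2 = 18154 cfs. P = γ·Q·ΔE/550 = 62.4 × 18154 × 79.8 / 550 = 164341 hp.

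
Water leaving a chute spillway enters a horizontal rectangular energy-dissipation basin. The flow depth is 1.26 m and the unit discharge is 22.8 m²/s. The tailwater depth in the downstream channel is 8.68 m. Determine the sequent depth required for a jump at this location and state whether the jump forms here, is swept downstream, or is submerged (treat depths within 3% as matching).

y₂ = 8.56 m; the jump forms here

V₁ = q/y₁ = 22.8/1.26 = 18.1 m/s. Fr₁ = V₁/√(g·y₁) = 18.1/√(9.81×1.26) = 5.15.
By Bélanger, y₂/y₁ = ½[√(1 + 8Fr₁²) − 1] = ½[√212.9 − 1] = 6.80.
y₂ = 6.80 × 1.26 = 8.56 m.
Tailwater y_tw = 8.68 m: y_tw ≈ y₂, so the jump forms here.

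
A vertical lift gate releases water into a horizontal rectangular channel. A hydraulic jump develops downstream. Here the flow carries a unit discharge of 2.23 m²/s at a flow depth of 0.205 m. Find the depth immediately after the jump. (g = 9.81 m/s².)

y₂ = 2.12 m

V₁ = q/y₁ = 2.23/0.205 = 10.9 m/s. Fr₁ = V₁/√(g·y₁) = 10.9/√(9.81×0.205) = 7.67.
By Bélanger, y₂/y₁ = ½[√(1 + 8Fr₁²) − 1] = ½[√471.7 − 1] = 10.4.
y₂ = 10.4 × 0.205 = 2.12 m.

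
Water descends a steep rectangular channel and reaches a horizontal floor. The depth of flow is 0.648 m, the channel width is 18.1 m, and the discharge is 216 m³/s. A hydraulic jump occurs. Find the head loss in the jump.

q = Q/b = 216/18.1 = 11.9 m²/s; V₁ = q/y₁ = 18.4 m/s. Fr₁ = V₁/√(g·y₁) = 7.30.
From the momentum equation for a rectangular channel, y₂/y₁ = ½[√(1 + 8Fr₁²) − 1] = ½[√427.8 − 1] = 9.84.
y₂ = 9.84 × 0.648 = 6.38 m.
Head loss: ΔE = (y₂ − y₁)³/(4y₁y₂) = (6.38 − 0.648)³/(4×0.648×6.38) = 188/16.5 = 11.4 m.

ΔE = 11.4 m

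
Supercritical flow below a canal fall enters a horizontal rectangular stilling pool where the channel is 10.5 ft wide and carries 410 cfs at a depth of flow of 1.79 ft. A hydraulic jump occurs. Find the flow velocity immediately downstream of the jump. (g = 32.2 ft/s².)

q = Q/b = 410/10.5 = 39.0 ft²/s; V₁ = q/y₁ = 21.8 ft/s. Fr₁ = V₁/√(g·y₁) = 2.87.
By Bélanger, y₂/y₁ = ½[√(1 + 8Fr₁²) − 1] = ½[√67.05 − 1] = 3.59.
y₂ = 3.59 × 1.79 = 6.43 ft.
V₂ = q/y₂ = 39.0/6.43 = 6.07 ft/s.

V₂ = 6.07 ft/s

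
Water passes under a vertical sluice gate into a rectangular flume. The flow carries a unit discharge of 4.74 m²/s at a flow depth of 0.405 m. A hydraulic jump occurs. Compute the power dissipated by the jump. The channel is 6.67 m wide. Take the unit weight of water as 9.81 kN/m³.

P = 1273 kW

V₁ = q/y₁ = 4.74/0.405 = 11.7 m/s. Fr₁ = V₁/√(g·y₁) = 11.7/√(9.81×0.405) = 5.87.
By Bélanger, y₂/y₁ = ½[√(1 + 8Fr₁²) − 1] = ½[√276.8 − 1] = 7.82.
y₂ = 7.82 × 0.405 = 3.17 m.
Head loss: ΔE = (y₂ − y₁)³/(4y₁y₂) = (3.17 − 0.405)³/(4×0.405×3.17) = 21.1/5.13 = 4.11 m.
Q = q·b = 4.74 × 6.67 = 31.6 m³/s. P = γ·Q·ΔE = 9.81 × 31.6 × 4.11 = 1273 kW.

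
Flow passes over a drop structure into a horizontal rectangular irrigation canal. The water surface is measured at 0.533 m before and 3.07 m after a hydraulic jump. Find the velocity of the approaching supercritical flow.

For a rectangular channel the momentum equation gives q² = ½·g·y₁·y₂·(y₁ + y₂) = ½×9.81×0.533×3.07×3.60 = 28.9.
q = √28.9 = 5.38 m²/s.
V₁ = q/y₁ = 5.38/0.533 = 10.1 m/s.

V₁ = 10.1 m/s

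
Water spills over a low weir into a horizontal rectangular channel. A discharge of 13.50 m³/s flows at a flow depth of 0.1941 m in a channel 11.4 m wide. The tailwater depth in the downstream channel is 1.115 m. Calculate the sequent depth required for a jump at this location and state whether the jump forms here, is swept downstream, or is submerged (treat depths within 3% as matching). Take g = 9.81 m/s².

q = Q/b = 13.50/11.4 = 1.184 m²/s; V₁ = q/y₁ = 6.101 m/s. Fr₁ = V₁/√(g·y₁) = 4.421.
Conjugate-depth relation: y₂/y₁ = ½[√(1 + 8Fr₁²) − 1] = ½[√157.39 − 1] = 5.773.
y₂ = 5.773 × 0.1941 = 1.120 m.
Tailwater y_tw = 1.115 m: y_tw ≈ y₂, so the jump forms here.

y₂ = 1.120 m; the jump forms here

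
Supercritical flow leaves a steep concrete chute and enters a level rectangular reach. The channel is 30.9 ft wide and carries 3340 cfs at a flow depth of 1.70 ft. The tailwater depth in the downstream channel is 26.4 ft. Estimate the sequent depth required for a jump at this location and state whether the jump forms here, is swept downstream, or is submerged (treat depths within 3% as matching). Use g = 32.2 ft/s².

y₂ = 19.8 ft; the jump is submerged

q = Q/b = 3340/30.9 = 108 ft²/s; V₁ = q/y₁ = 63.6 ft/s. Fr₁ = V₁/√(g·y₁) = 8.59.
Conjugate-depth relation: y₂/y₁ = ½[√(1 + 8Fr₁²) − 1] = ½[√591.8 − 1] = 11.7.
y₂ = 11.7 × 1.70 = 19.8 ft.
Tailwater y_tw = 26.4 ft: y_tw > y₂, so the jump is submerged.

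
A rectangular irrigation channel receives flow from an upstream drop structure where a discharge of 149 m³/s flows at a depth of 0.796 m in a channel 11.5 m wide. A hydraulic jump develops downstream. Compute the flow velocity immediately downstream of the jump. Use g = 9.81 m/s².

V₂ = 2.10 m/s

q = Q/b = 149/11.5 = 13.0 m²/s; V₁ = q/y₁ = 16.3 m/s. Fr₁ = V₁/√(g·y₁) = 5.82.
By Bélanger, y₂/y₁ = ½[√(1 + 8Fr₁²) − 1] = ½[√272.4 − 1] = 7.75.
y₂ = 7.75 × 0.796 = 6.17 m.
V₂ = q/y₂ = 13.0/6.17 = 2.10 m/s.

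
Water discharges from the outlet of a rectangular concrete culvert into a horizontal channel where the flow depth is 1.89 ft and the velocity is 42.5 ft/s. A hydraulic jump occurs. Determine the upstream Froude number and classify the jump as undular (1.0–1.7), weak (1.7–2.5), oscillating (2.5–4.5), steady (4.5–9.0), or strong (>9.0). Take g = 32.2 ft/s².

Fr₁ = 5.45; steady jump

Fr₁ = V₁/√(g·y₁) = 42.5/√(32.2×1.89) = 5.45.
Fr₁ = 5.45 lies in the steady range.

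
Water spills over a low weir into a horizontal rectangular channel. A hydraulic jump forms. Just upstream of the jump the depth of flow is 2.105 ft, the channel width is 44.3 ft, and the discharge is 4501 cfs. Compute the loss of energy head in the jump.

q = Q/b = 4501/44.3 = 101.6 ft²/s; V₁ = q/y₁ = 48.27 ft/s. Fr₁ = V₁/√(g·y₁) = 5.863.
Bélanger equation: y₂/y₁ = ½[√(1 + 8Fr₁²) − 1] = ½[√275.97 − 1] = 7.806.
y₂ = 7.806 × 2.105 = 16.43 ft.
V₂ = q/y₂ = 101.6/16.43 = 6.183 ft/s. E₁ = y₁ + V₁²/2g = 38.28 ft; E₂ = y₂ + V₂²/2g = 17.03 ft. ΔE = E₁ − E₂ = 21.26 ft.

ΔE = 21.26 ft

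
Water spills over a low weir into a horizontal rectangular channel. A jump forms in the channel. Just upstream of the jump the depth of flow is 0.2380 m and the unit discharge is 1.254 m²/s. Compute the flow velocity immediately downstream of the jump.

V₁ = q/y₁ = 1.254/0.2380 = 5.269 m/s. Fr₁ = V₁/√(g·y₁) = 5.269/√(9.81×0.2380) = 3.448.
Bélanger equation: y₂/y₁ = ½[√(1 + 8Fr₁²) − 1] = ½[√96.123 − 1] = 4.402.
y₂ = 4.402 × 0.2380 = 1.048 m.
V₂ = q/y₂ = 1.254/1.048 = 1.197 m/s.

V₂ = 1.197 m/s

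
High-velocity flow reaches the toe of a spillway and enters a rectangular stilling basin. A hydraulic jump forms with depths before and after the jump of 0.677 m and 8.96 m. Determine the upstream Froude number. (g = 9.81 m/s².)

For a rectangular channel the momentum equation gives q² = ½·g·y₁·y₂·(y₁ + y₂) = ½×9.81×0.677×8.96×9.64 = 287.
q = √287 = 16.9 m²/s.
V₁ = q/y₁ = 25.0 m/s; Fr₁ = V₁/√(g·y₁) = 9.71.

Fr₁ = 9.71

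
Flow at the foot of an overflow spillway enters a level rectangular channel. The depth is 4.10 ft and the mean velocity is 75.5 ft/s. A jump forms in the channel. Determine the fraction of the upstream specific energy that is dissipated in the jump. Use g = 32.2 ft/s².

Fr₁ = V₁/√(g·y₁) = 75.5/√(32.2×4.10) = 6.57.
Sequent-depth ratio: y₂/y₁ = ½[√(1 + 8Fr₁²) − 1] = ½[√346.4 − 1] = 8.81.
y₂ = 8.81 × 4.10 = 36.1 ft.
E₁ = y₁ + V₁²/2g = 92.6 ft. ΔE = (y₂ − y₁)³/(4y₁y₂) = 55.4 ft. ΔE/E₁ = 55.4/92.6 = 0.598.

ΔE/E₁ = 0.598 (59.8%)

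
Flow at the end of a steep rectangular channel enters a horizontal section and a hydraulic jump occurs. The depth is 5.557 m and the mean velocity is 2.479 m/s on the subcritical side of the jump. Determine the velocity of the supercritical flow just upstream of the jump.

V₁ = 13.08 m/s

Fr₂ = V₂/√(g·y₂) = 2.479/√(9.81×5.557) = 0.3358.
The Bélanger relation is symmetric: y₁/y₂ = ½[√(1 + 8Fr₂²) − 1] = ½[√1.9018 − 1] = 0.1895.
y₁ = 0.1895 × 5.557 = 1.053 m.
V₁ = q/y₁ = 13.78/1.053 = 13.08 m/s.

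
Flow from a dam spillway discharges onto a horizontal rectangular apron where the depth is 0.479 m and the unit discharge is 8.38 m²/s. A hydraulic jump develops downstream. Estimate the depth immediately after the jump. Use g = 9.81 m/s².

y₂ = 5.23 m

V₁ = q/y₁ = 8.38/0.479 = 17.5 m/s. Fr₁ = V₁/√(g·y₁) = 17.5/√(9.81×0.479) = 8.07.
Sequent-depth ratio: y₂/y₁ = ½[√(1 + 8Fr₁²) − 1] = ½[√522.1 − 1] = 10.9.
y₂ = 10.9 × 0.479 = 5.23 m.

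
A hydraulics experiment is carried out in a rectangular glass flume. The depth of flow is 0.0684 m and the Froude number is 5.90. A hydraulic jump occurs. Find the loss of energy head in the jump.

Fr₁ = 5.90 (given).
By Bélanger, y₂/y₁ = ½[√(1 + 8Fr₁²) − 1] = ½[√279.5 − 1] = 7.86.
y₂ = 7.86 × 0.0684 = 0.538 m.
Head loss: ΔE = (y₂ − y₁)³/(4y₁y₂) = (0.538 − 0.0684)³/(4×0.0684×0.538) = 0.103/0.147 = 0.702 m.

ΔE = 0.702 m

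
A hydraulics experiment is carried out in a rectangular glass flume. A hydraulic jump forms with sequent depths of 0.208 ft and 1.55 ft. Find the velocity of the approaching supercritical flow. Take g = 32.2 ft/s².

V₁ = 14.5 ft/s

For a rectangular channel the momentum equation gives q² = ½·g·y₁·y₂·(y₁ + y₂) = ½×32.2×0.208×1.55×1.76 = 9.13.
q = √9.13 = 3.02 ft²/s.
V₁ = q/y₁ = 3.02/0.208 = 14.5 ft/s.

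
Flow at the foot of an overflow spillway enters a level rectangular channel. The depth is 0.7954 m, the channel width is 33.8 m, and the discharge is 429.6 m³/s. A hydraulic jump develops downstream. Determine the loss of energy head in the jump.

ΔE = 7.535 m

q = Q/b = 429.6/33.8 = 12.71 m²/s; V₁ = q/y₁ = 15.98 m/s. Fr₁ = V₁/√(g·y₁) = 5.721.
Conjugate-depth relation: y₂/y₁ = ½[√(1 + 8Fr₁²) − 1] = ½[√262.79 − 1] = 7.605.
y₂ = 7.605 × 0.7954 = 6.049 m.
V₂ = q/y₂ = 12.71/6.049 = 2.101 m/s. E₁ = y₁ + V₁²/2g = 13.81 m; E₂ = y₂ + V₂²/2g = 6.274 m. ΔE = E₁ − E₂ = 7.535 m.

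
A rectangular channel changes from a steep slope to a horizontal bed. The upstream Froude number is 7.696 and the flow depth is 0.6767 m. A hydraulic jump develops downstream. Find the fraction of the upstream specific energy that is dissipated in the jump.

Fr₁ = 7.696 (given).
From the momentum equation for a rectangular channel, y₂/y₁ = ½[√(1 + 8Fr₁²) − 1] = ½[√474.83 − 1] = 10.40.
y₂ = 10.40 × 0.6767 = 7.034 m.
E₁ = y₁(1 + Fr₁²/2) = 0.6767×(1 + 7.696²/2) = 20.72 m. ΔE = (y₂ − y₁)³/(4y₁y₂) = 13.50 m. ΔE/E₁ = 13.50/20.72 = 0.651.

ΔE/E₁ = 0.651 (65.1%)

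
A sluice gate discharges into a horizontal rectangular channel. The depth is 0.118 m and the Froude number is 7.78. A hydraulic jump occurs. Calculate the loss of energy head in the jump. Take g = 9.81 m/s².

Fr₁ = 7.78 (given).
Conjugate-depth relation: y₂/y₁ = ½[√(1 + 8Fr₁²) − 1] = ½[√485.2 − 1] = 10.5.
y₂ = 10.5 × 0.118 = 1.24 m.
Head loss: ΔE = (y₂ − y₁)³/(4y₁y₂) = (1.24 − 0.118)³/(4×0.118×1.24) = 1.41/0.586 = 2.42 m.

ΔE = 2.42 m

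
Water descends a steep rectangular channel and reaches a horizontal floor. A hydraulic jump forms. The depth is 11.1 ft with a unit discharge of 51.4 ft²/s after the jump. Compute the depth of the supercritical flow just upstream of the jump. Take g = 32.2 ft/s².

V₂ = q/y₂ = 51.4/11.1 = 4.63 ft/s; Fr₂ = V₂/√(g·y₂) = 0.245.
Since the conjugate-depth ratio holds either way, y₁/y₂ = ½[√(1 + 8Fr₂²) − 1] = ½[√1.480 − 1] = 0.108.
y₁ = 0.108 × 11.1 = 1.20 ft.

y₁ = 1.20 ft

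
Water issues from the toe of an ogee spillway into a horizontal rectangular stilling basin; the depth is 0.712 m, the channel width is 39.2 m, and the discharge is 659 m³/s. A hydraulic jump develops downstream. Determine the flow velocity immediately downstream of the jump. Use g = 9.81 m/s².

V₂ = 1.94 m/s

q = Q/b = 659/39.2 = 16.8 m²/s; V₁ = q/y₁ = 23.6 m/s. Fr₁ = V₁/√(g·y₁) = 8.93.
Sequent-depth ratio: y₂/y₁ = ½[√(1 + 8Fr₁²) − 1] = ½[√639.5 − 1] = 12.1.
y₂ = 12.1 × 0.712 = 8.65 m.
V₂ = q/y₂ = 16.8/8.65 = 1.94 m/s.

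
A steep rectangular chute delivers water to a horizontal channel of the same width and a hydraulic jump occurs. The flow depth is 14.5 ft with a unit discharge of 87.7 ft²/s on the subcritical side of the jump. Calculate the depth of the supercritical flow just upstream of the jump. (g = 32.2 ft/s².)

V₂ = q/y₂ = 87.7/14.5 = 6.05 ft/s; Fr₂ = V₂/√(g·y₂) = 0.280.
Applying the sequent-depth relation in reverse, y₁/y₂ = ½[√(1 + 8Fr₂²) − 1] = ½[√1.627 − 1] = 0.138.
y₁ = 0.138 × 14.5 = 2.00 ft.

y₁ = 2.00 ft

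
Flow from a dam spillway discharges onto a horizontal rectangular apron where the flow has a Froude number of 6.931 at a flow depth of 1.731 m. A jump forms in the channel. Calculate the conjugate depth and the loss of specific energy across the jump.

Fr₁ = 6.931 (given).
By Bélanger, y₂/y₁ = ½[√(1 + 8Fr₁²) − 1] = ½[√385.31 − 1] = 9.315.
y₂ = 9.315 × 1.731 = 16.12 m.
V₁ = Fr₁·√(g·y₁) = 6.931×√(9.81×1.731) = 28.56 m/s; q = V₁·y₁ = 49.44 m²/s. V₂ = q/y₂ = 49.44/16.12 = 3.066 m/s. E₁ = y₁ + V₁²/2g = 43.31 m; E₂ = y₂ + V₂²/2g = 16.60 m. ΔE = E₁ − E₂ = 26.71 m.

y₂ = 16.12 m; ΔE = 26.71 m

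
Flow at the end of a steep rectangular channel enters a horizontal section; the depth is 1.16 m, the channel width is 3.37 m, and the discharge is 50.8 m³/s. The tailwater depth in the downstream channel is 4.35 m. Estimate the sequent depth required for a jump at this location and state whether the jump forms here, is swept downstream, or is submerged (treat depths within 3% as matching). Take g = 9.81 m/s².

y₂ = 5.77 m; the jump is swept downstream

q = Q/b = 50.8/3.37 = 15.1 m²/s; V₁ = q/y₁ = 13.0 m/s. Fr₁ = V₁/√(g·y₁) = 3.85.
Conjugate-depth relation: y₂/y₁ = ½[√(1 + 8Fr₁²) − 1] = ½[√119.7 − 1] = 4.97.
y₂ = 4.97 × 1.16 = 5.77 m.
Tailwater y_tw = 4.35 m: y_tw < y₂, so the jump is swept downstream.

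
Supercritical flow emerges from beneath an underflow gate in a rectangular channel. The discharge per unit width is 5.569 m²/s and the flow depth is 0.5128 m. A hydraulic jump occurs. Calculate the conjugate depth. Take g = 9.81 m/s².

y₂ = 3.264 m

V₁ = q/y₁ = 5.569/0.5128 = 10.86 m/s. Fr₁ = V₁/√(g·y₁) = 10.86/√(9.81×0.5128) = 4.842.
By Bélanger, y₂/y₁ = ½[√(1 + 8Fr₁²) − 1] = ½[√188.56 − 1] = 6.366.
y₂ = 6.366 × 0.5128 = 3.264 m.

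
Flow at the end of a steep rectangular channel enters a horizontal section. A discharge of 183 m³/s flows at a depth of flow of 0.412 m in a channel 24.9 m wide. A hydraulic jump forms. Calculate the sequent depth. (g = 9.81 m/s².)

y₂ = 4.97 m

q = Q/b = 183/24.9 = 7.35 m²/s; V₁ = q/y₁ = 17.8 m/s. Fr₁ = V₁/√(g·y₁) = 8.87.
Bélanger equation: y₂/y₁ = ½[√(1 + 8Fr₁²) − 1] = ½[√630.8 − 1] = 12.1.
y₂ = 12.1 × 0.412 = 4.97 m.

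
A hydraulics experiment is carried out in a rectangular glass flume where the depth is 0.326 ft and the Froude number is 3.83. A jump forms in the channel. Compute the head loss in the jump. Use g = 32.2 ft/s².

ΔE = 1.01 ft

Fr₁ = 3.83 (given).
Sequent-depth ratio: y₂/y₁ = ½[√(1 + 8Fr₁²) − 1] = ½[√118.4 − 1] = 4.94.
y₂ = 4.94 × 0.326 = 1.61 ft.
V₁ = Fr₁·√(g·y₁) = 3.83×√(32.2×0.326) = 12.4 ft/s; q = V₁·y₁ = 4.05 ft²/s. V₂ = q/y₂ = 4.05/1.61 = 2.51 ft/s. E₁ = y₁ + V₁²/2g = 2.72 ft; E₂ = y₂ + V₂²/2g = 1.71 ft. ΔE = E₁ − E₂ = 1.01 ft.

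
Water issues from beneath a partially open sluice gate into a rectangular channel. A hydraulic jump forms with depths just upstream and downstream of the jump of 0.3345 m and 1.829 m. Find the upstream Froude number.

Fr₁ = 4.205

For a rectangular channel the momentum equation gives q² = ½·g·y₁·y₂·(y₁ + y₂) = ½×9.81×0.3345×1.829×2.163 = 6.492.
q = √6.492 = 2.548 m²/s.
V₁ = q/y₁ = 7.617 m/s; Fr₁ = V₁/√(g·y₁) = 4.205.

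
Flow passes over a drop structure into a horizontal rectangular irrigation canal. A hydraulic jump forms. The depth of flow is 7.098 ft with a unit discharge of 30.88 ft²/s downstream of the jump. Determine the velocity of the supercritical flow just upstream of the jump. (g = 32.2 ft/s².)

V₁ = 30.07 ft/s

V₂ = q/y₂ = 30.88/7.098 = 4.351 ft/s; Fr₂ = V₂/√(g·y₂) = 0.2878.
Since the conjugate-depth ratio holds either way, y₁/y₂ = ½[√(1 + 8Fr₂²) − 1] = ½[√1.6625 − 1] = 0.1447.
y₁ = 0.1447 × 7.098 = 1.027 ft.
V₁ = q/y₁ = 30.88/1.027 = 30.07 ft/s.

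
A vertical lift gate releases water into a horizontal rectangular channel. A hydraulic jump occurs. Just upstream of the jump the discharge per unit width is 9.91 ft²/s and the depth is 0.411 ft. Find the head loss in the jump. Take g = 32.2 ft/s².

V₁ = q/y₁ = 9.91/0.411 = 24.1 ft/s. Fr₁ = V₁/√(g·y₁) = 24.1/√(32.2×0.411) = 6.63.
Sequent-depth ratio: y₂/y₁ = ½[√(1 + 8Fr₁²) − 1] = ½[√352.4 − 1] = 8.89.
y₂ = 8.89 × 0.411 = 3.65 ft.
V₂ = q/y₂ = 9.91/3.65 = 2.71 ft/s. E₁ = y₁ + V₁²/2g = 9.44 ft; E₂ = y₂ + V₂²/2g = 3.77 ft. ΔE = E₁ − E₂ = 5.67 ft.

ΔE = 5.67 ft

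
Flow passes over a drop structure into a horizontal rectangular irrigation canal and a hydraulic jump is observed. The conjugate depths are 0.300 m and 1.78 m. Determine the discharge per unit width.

q = 2.33 m²/s

For a rectangular channel the momentum equation gives q² = ½·g·y₁·y₂·(y₁ + y₂) = ½×9.81×0.300×1.78×2.08 = 5.45.
q = √5.45 = 2.33 m²/s.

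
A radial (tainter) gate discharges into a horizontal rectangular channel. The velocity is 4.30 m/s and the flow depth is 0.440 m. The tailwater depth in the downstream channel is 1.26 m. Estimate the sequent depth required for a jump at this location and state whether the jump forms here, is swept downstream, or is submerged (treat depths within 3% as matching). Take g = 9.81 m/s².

Fr₁ = V₁/√(g·y₁) = 4.30/√(9.81×0.440) = 2.07.
Conjugate-depth relation: y₂/y₁ = ½[√(1 + 8Fr₁²) − 1] = ½[√35.27 − 1] = 2.47.
y₂ = 2.47 × 0.440 = 1.09 m.
Tailwater y_tw = 1.26 m: y_tw > y₂, so the jump is submerged.

y₂ = 1.09 m; the jump is submerged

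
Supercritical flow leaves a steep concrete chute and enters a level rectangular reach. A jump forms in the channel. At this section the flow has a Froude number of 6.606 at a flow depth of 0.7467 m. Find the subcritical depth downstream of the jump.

Fr₁ = 6.606 (given).
By Bélanger, y₂/y₁ = ½[√(1 + 8Fr₁²) − 1] = ½[√350.11 − 1] = 8.856.
y₂ = 8.856 × 0.7467 = 6.613 m.

y₂ = 6.613 m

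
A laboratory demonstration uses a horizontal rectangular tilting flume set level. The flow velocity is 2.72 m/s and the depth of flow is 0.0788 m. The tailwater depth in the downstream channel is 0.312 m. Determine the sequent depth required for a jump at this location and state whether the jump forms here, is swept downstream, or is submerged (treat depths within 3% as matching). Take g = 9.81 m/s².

y₂ = 0.308 m; the jump forms here

Fr₁ = V₁/√(g·y₁) = 2.72/√(9.81×0.0788) = 3.09.
Conjugate-depth relation: y₂/y₁ = ½[√(1 + 8Fr₁²) − 1] = ½[√77.57 − 1] = 3.90.
y₂ = 3.90 × 0.0788 = 0.308 m.
Tailwater y_tw = 0.312 m: y_tw ≈ y₂, so the jump forms here.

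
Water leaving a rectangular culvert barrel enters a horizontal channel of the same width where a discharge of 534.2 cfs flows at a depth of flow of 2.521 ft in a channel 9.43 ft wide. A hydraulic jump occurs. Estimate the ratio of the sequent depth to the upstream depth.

y₂/y₁ = 3.062

q = Q/b = 534.2/9.43 = 56.65 ft²/s; V₁ = q/y₁ = 22.47 ft/s. Fr₁ = V₁/√(g·y₁) = 2.494.
By Bélanger, y₂/y₁ = ½[√(1 + 8Fr₁²) − 1] = ½[√50.762 − 1] = 3.062.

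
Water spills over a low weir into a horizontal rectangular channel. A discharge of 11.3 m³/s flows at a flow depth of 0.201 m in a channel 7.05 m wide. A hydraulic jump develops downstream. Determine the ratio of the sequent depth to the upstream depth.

q = Q/b = 11.3/7.05 = 1.60 m²/s; V₁ = q/y₁ = 7.97 m/s. Fr₁ = V₁/√(g·y₁) = 5.68.
Conjugate-depth relation: y₂/y₁ = ½[√(1 + 8Fr₁²) − 1] = ½[√259.0 − 1] = 7.55.

y₂/y₁ = 7.55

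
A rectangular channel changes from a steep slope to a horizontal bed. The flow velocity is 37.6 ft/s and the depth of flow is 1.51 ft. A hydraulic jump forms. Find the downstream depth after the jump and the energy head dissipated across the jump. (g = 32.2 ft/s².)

y₂ = 10.8 ft; ΔE = 12.2 ft

Fr₁ = V₁/√(g·y₁) = 37.6/√(32.2×1.51) = 5.39.
By Bélanger, y₂/y₁ = ½[√(1 + 8Fr₁²) − 1] = ½[√233.6 − 1] = 7.14.
y₂ = 7.14 × 1.51 = 10.8 ft.
q = V₁·y₁ = 37.6 × 1.51 = 56.8 ft²/s. V₂ = q/y₂ = 56.8/10.8 = 5.26 ft/s. E₁ = y₁ + V₁²/2g = 23.5 ft; E₂ = y₂ + V₂²/2g = 11.2 ft. ΔE = E₁ − E₂ = 12.2 ft.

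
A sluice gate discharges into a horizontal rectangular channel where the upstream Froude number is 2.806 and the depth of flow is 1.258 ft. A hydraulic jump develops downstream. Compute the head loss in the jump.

Fr₁ = 2.806 (given).
Conjugate-depth relation: y₂/y₁ = ½[√(1 + 8Fr₁²) − 1] = ½[√63.989 − 1] = 3.500.
y₂ = 3.500 × 1.258 = 4.403 ft.
Head loss: ΔE = (y₂ − y₁)³/(4y₁y₂) = (4.403 − 1.258)³/(4×1.258×4.403) = 31.09/22.15 = 1.404 ft.

ΔE = 1.404 ft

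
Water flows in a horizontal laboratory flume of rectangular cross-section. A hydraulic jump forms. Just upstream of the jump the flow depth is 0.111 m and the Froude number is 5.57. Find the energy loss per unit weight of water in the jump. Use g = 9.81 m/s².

ΔE = 0.981 m

Fr₁ = 5.57 (given).
From the momentum equation for a rectangular channel, y₂/y₁ = ½[√(1 + 8Fr₁²) − 1] = ½[√249.2 − 1] = 7.39.
y₂ = 7.39 × 0.111 = 0.821 m.
V₁ = Fr₁·√(g·y₁) = 5.57×√(9.81×0.111) = 5.81 m/s; q = V₁·y₁ = 0.645 m²/s. V₂ = q/y₂ = 0.645/0.821 = 0.786 m/s. E₁ = y₁ + V₁²/2g = 1.83 m; E₂ = y₂ + V₂²/2g = 0.852 m. ΔE = E₁ − E₂ = 0.981 m.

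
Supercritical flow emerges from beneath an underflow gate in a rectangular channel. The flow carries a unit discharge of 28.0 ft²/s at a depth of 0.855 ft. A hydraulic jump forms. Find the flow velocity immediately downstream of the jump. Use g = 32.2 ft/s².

V₂ = 3.93 ft/s

V₁ = q/y₁ = 28.0/0.855 = 32.7 ft/s. Fr₁ = V₁/√(g·y₁) = 32.7/√(32.2×0.855) = 6.24.
By Bélanger, y₂/y₁ = ½[√(1 + 8Fr₁²) − 1] = ½[√312.6 − 1] = 8.34.
y₂ = 8.34 × 0.855 = 7.13 ft.
V₂ = q/y₂ = 28.0/7.13 = 3.93 ft/s.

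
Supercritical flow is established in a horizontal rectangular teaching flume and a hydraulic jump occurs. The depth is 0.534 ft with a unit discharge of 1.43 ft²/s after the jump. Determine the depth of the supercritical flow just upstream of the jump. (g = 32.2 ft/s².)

y₁ = 0.289 ft

V₂ = q/y₂ = 1.43/0.534 = 2.68 ft/s; Fr₂ = V₂/√(g·y₂) = 0.646.
The Bélanger relation is symmetric: y₁/y₂ = ½[√(1 + 8Fr₂²) − 1] = ½[√4.336 − 1] = 0.541.
y₁ = 0.541 × 0.534 = 0.289 ft.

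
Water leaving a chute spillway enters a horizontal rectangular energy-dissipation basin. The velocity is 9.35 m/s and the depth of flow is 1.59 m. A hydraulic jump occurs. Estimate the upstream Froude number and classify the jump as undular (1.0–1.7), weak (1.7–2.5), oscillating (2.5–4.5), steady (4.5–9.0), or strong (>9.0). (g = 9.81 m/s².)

Fr₁ = 2.37; weak jump

Fr₁ = V₁/√(g·y₁) = 9.35/√(9.81×1.59) = 2.37.
Fr₁ = 2.37 lies in the weak range.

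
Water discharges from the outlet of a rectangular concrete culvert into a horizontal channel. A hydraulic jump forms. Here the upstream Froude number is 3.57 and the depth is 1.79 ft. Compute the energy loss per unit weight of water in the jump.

ΔE = 4.46 ft

Fr₁ = 3.57 (given).
Conjugate-depth relation: y₂/y₁ = ½[√(1 + 8Fr₁²) − 1] = ½[√103.0 − 1] = 4.57.
y₂ = 4.57 × 1.79 = 8.19 ft.
V₁ = Fr₁·√(g·y₁) = 3.57×√(32.2×1.79) = 27.1 ft/s; q = V₁·y₁ = 48.5 ft²/s. V₂ = q/y₂ = 48.5/8.19 = 5.93 ft/s. E₁ = y₁ + V₁²/2g = 13.2 ft; E₂ = y₂ + V₂²/2g = 8.73 ft. ΔE = E₁ − E₂ = 4.46 ft.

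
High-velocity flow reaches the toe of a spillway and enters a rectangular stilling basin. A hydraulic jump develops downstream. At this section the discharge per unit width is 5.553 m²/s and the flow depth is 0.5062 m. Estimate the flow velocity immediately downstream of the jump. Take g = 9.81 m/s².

V₁ = q/y₁ = 5.553/0.5062 = 10.97 m/s. Fr₁ = V₁/√(g·y₁) = 10.97/√(9.81×0.5062) = 4.923.
Bélanger equation: y₂/y₁ = ½[√(1 + 8Fr₁²) − 1] = ½[√194.87 − 1] = 6.480.
y₂ = 6.480 × 0.5062 = 3.280 m.
V₂ = q/y₂ = 5.553/3.280 = 1.693 m/s.

V₂ = 1.693 m/s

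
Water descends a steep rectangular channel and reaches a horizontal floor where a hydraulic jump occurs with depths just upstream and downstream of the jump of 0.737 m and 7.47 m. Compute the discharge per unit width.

For a rectangular channel the momentum equation gives q² = ½·g·y₁·y₂·(y₁ + y₂) = ½×9.81×0.737×7.47×8.21 = 222.
q = √222 = 14.9 m²/s.

q = 14.9 m²/s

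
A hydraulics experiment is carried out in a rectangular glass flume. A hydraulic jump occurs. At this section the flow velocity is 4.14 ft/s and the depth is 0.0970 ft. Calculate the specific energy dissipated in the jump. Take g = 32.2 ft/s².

ΔE = 0.0539 ft

Fr₁ = V₁/√(g·y₁) = 4.14/√(32.2×0.0970) = 2.34.
By Bélanger, y₂/y₁ = ½[√(1 + 8Fr₁²) − 1] = ½[√44.90 − 1] = 2.85.
y₂ = 2.85 × 0.0970 = 0.276 ft.
q = V₁·y₁ = 4.14 × 0.0970 = 0.402 ft²/s. V₂ = q/y₂ = 0.402/0.276 = 1.45 ft/s. E₁ = y₁ + V₁²/2g = 0.363 ft; E₂ = y₂ + V₂²/2g = 0.309 ft. ΔE = E₁ − E₂ = 0.0539 ft.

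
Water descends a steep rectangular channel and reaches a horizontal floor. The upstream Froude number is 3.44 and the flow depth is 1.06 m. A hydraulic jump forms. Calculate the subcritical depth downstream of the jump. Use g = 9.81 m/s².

Fr₁ = 3.44 (given).
From the momentum equation for a rectangular channel, y₂/y₁ = ½[√(1 + 8Fr₁²) − 1] = ½[√95.67 − 1] = 4.39.
y₂ = 4.39 × 1.06 = 4.65 m.

y₂ = 4.65 m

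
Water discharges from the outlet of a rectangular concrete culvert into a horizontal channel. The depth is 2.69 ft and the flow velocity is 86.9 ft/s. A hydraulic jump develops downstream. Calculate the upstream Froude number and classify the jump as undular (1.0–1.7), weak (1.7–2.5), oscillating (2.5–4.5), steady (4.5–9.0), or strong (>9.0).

Fr₁ = 9.34; strong jump

Fr₁ = V₁/√(g·y₁) = 86.9/√(32.2×2.69) = 9.34.
Fr₁ = 9.34 lies in the strong range.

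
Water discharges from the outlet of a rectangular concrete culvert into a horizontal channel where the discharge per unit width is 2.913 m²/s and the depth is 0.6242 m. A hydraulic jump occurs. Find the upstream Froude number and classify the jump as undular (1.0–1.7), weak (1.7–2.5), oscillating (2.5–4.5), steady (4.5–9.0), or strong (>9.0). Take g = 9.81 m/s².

Fr₁ = 1.886; weak jump

V₁ = q/y₁ = 2.913/0.6242 = 4.667 m/s. Fr₁ = V₁/√(g·y₁) = 4.667/√(9.81×0.6242) = 1.886.
Fr₁ = 1.886 lies in the weak range.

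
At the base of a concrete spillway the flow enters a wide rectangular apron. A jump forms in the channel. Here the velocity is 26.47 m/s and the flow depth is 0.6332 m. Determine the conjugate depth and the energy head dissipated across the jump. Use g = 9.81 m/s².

y₂ = 9.199 m; ΔE = 26.98 m

Fr₁ = V₁/√(g·y₁) = 26.47/√(9.81×0.6332) = 10.62.
From the momentum equation for a rectangular channel, y₂/y₁ = ½[√(1 + 8Fr₁²) − 1] = ½[√903.38 − 1] = 14.53.
y₂ = 14.53 × 0.6332 = 9.199 m.
Head loss: ΔE = (y₂ − y₁)³/(4y₁y₂) = (9.199 − 0.6332)³/(4×0.6332×9.199) = 628.5/23.30 = 26.98 m.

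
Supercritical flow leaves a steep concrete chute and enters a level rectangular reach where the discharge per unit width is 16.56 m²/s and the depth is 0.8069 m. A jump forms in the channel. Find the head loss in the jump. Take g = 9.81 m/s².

V₁ = q/y₁ = 16.56/0.8069 = 20.52 m/s. Fr₁ = V₁/√(g·y₁) = 20.52/√(9.81×0.8069) = 7.295.
From the momentum equation for a rectangular channel, y₂/y₁ = ½[√(1 + 8Fr₁²) − 1] = ½[√426.68 − 1] = 9.828.
y₂ = 9.828 × 0.8069 = 7.930 m.
Head loss: ΔE = (y₂ − y₁)³/(4y₁y₂) = (7.930 − 0.8069)³/(4×0.8069×7.930) = 361.5/25.60 = 14.12 m.

ΔE = 14.12 m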